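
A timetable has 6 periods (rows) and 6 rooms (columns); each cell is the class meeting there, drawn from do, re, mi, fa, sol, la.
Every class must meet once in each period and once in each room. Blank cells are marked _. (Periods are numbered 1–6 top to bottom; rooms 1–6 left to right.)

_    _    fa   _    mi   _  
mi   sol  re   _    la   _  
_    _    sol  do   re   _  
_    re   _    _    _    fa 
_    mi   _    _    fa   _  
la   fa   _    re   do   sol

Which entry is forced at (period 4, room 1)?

Period 2, room 4: period 2 has {re, mi, sol, la} and room 4 has {do, re}, leaving only fa.
Period 2, room 6: period 2 has {re, mi, fa, sol, la} and room 6 has {fa, sol}, leaving only do.
Period 3, room 1: period 3 has {do, re, sol} and room 1 has {mi, la}, leaving only fa.
Period 3, room 2: period 3 has {do, re, fa, sol} and room 2 has {re, mi, fa, sol}, leaving only la.
Period 1, room 2: period 1 has {mi, fa} and room 2 has {re, mi, fa, sol, la}, leaving only do.
Period 3, room 6: period 3 has {do, re, fa, sol, la} and room 6 has {do, fa, sol}, leaving only mi.
Period 4, room 5: period 4 has {re, fa} and room 5 has {do, re, mi, fa, la}, leaving only sol.
Period 4 already has {re, fa, sol} and room 1 already has {mi, fa, la}, so period 4, room 1 must be do.

do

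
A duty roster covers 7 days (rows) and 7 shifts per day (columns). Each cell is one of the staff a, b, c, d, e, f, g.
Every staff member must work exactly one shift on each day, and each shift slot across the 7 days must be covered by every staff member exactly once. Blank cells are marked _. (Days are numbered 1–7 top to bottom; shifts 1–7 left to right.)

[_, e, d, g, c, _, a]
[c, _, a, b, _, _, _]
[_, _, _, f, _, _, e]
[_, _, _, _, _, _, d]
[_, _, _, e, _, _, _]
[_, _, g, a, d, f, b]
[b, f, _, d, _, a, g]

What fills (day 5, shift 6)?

Day 1, shift 1: day 1 has {a, c, d, e, g} and shift 1 has {b, c}, leaving only f.
Day 1, shift 6: day 1 has {a, c, d, e, f, g} and shift 6 has {a, f}, leaving only b.
Day 2, shift 7: day 2 has {a, b, c} and shift 7 has {a, b, d, e, g}, leaving only f.
Day 4, shift 4: day 4 has {d} and shift 4 has {a, b, d, e, f, g}, leaving only c.
Day 5, shift 7: day 5 has {e} and shift 7 has {a, b, d, e, f, g}, leaving only c.
Day 6, shift 1: day 6 has {a, b, d, f, g} and shift 1 has {b, c, f}, leaving only e.
Day 6, shift 2: day 6 has {a, b, d, e, f, g} and shift 2 has {e, f}, leaving only c.
Day 7, shift 5: day 7 has {a, b, d, f, g} and shift 5 has {c, d}, leaving only e.
Day 2, shift 5: day 2 has {a, b, c, f} and shift 5 has {c, d, e}, leaving only g.
Day 2, shift 2: day 2 has {a, b, c, f, g} and shift 2 has {c, e, f}, leaving only d.
Day 2, shift 6: day 2 has {a, b, c, d, f, g} and shift 6 has {a, b, f}, leaving only e.
Day 4, shift 6: day 4 has {c, d} and shift 6 has {a, b, e, f}, leaving only g.
Day 5 already has {c, e} and shift 6 already has {a, b, e, f, g}, so day 5, shift 6 must be d.

d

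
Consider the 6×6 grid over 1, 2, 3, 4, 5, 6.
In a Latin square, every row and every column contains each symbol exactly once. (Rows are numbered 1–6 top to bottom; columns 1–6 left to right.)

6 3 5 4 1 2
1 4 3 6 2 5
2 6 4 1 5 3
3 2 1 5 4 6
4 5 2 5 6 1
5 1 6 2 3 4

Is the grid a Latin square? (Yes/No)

No

Row 5 contains 5 twice (at columns 2 and 4), so it is not a permutation.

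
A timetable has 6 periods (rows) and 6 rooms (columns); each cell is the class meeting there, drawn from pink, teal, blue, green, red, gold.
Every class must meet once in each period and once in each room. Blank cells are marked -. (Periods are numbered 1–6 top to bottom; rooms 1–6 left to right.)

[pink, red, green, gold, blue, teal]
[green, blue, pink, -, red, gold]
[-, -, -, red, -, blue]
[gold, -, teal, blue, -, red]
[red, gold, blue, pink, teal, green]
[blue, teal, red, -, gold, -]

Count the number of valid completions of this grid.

Period 2, room 4: eliminating its period and room leaves {teal}.
Period 3, room 1: eliminating its period and room leaves {teal}.
Period 3, room 2: eliminating its period and room leaves {pink, green}.
Period 3, room 3: eliminating its period and room leaves {gold}.
Period 3, room 5: eliminating its period and room leaves {pink, green}.
Period 4, room 2: eliminating its period and room leaves {pink, green}.
Period 4, room 5: eliminating its period and room leaves {pink, green}.
Period 6, room 4: eliminating its period and room leaves {green}.
Period 6, room 6: eliminating its period and room leaves {pink}.
Enumerating the assignments across these blanks that avoid any period or room repeat gives 2 completions.

2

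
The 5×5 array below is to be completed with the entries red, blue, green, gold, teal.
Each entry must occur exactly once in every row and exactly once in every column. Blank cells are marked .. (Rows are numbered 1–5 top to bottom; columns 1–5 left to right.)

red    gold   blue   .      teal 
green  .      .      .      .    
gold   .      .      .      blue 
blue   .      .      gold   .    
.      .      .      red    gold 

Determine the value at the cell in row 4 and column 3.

teal

Row 1, column 4: row 1 has {red, blue, gold, teal} and column 4 has {red, gold}, leaving only green.
Row 2, column 5: row 2 has {green} and column 5 has {blue, gold, teal}, leaving only red.
Row 3, column 4: row 3 has {blue, gold} and column 4 has {red, green, gold}, leaving only teal.
Row 2, column 4: row 2 has {red, green} and column 4 has {red, green, gold, teal}, leaving only blue.
Row 2, column 2: row 2 has {red, blue, green} and column 2 has {gold}, leaving only teal.
Row 2, column 3: row 2 has {red, blue, green, teal} and column 3 has {blue}, leaving only gold.
Row 4, column 5: row 4 has {blue, gold} and column 5 has {red, blue, gold, teal}, leaving only green.
Row 4, column 2: row 4 has {blue, green, gold} and column 2 has {gold, teal}, leaving only red.
Row 4 already has {red, blue, green, gold} and column 3 already has {blue, gold}, so row 4, column 3 must be teal.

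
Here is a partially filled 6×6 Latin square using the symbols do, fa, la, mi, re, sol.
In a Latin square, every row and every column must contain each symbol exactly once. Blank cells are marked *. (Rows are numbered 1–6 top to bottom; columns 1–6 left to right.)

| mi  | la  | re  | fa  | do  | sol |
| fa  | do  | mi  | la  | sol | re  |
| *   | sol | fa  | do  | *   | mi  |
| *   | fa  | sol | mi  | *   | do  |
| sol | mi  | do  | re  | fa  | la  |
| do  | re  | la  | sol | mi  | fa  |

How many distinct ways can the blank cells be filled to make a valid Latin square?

2

Row 3, column 1: eliminating its row and column leaves {la, re}.
Row 3, column 5: eliminating its row and column leaves {la, re}.
Row 4, column 1: eliminating its row and column leaves {la, re}.
Row 4, column 5: eliminating its row and column leaves {la, re}.
Enumerating the assignments across these blanks that avoid any row or column repeat gives 2 completions.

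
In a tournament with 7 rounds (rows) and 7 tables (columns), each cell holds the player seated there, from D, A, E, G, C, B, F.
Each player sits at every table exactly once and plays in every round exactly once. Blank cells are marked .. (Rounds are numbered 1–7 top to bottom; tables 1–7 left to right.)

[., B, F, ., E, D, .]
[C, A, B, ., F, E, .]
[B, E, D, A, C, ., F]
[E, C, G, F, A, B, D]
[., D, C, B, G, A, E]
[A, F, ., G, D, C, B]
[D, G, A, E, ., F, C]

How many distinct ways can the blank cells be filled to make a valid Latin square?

Round 1, table 1: eliminating its round and table leaves {G}.
Round 1, table 4: eliminating its round and table leaves {C}.
Round 1, table 7: eliminating its round and table leaves {A, G}.
Round 2, table 4: eliminating its round and table leaves {D}.
Round 2, table 7: eliminating its round and table leaves {G}.
Round 3, table 6: eliminating its round and table leaves {G}.
Round 5, table 1: eliminating its round and table leaves {F}.
Round 6, table 3: eliminating its round and table leaves {E}.
Round 7, table 5: eliminating its round and table leaves {B}.
Only one assignment across all blanks avoids any round or table repeat, giving 1 completion.

1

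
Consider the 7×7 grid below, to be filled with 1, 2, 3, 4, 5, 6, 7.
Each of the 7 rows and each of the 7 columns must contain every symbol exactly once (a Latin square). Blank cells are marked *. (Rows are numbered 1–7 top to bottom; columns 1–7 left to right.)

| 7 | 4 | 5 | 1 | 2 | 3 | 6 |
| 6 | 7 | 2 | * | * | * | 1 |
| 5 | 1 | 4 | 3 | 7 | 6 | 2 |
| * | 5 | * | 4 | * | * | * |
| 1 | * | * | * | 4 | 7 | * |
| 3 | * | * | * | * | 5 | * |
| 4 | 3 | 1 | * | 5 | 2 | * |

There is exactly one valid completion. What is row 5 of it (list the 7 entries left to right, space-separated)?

1 6 3 2 4 7 5

Row 2, column 4: row 2 has {1, 2, 6, 7} and column 4 has {1, 3, 4}, leaving only 5.
Row 2, column 5: row 2 has {1, 2, 5, 6, 7} and column 5 has {2, 4, 5, 7}, leaving only 3.
Row 2, column 6: row 2 has {1, 2, 3, 5, 6, 7} and column 6 has {2, 3, 5, 6, 7}, leaving only 4.
Row 4, column 1: row 4 has {4, 5} and column 1 has {1, 3, 4, 5, 6, 7}, leaving only 2.
Row 4, column 6: row 4 has {2, 4, 5} and column 6 has {2, 3, 4, 5, 6, 7}, leaving only 1.
Row 4, column 5: row 4 has {1, 2, 4, 5} and column 5 has {2, 3, 4, 5, 7}, leaving only 6.
Row 6, column 5: row 6 has {3, 5} and column 5 has {2, 3, 4, 5, 6, 7}, leaving only 1.
Row 7, column 7: row 7 has {1, 2, 3, 4, 5} and column 7 has {1, 2, 6}, leaving only 7.
Row 4, column 7: row 4 has {1, 2, 4, 5, 6} and column 7 has {1, 2, 6, 7}, leaving only 3.
Row 5, column 7: row 5 has {1, 4, 7} and column 7 has {1, 2, 3, 6, 7}, leaving only 5.
Row 4, column 3: row 4 has {1, 2, 3, 4, 5, 6} and column 3 has {1, 2, 4, 5}, leaving only 7.
Row 6, column 3: row 6 has {1, 3, 5} and column 3 has {1, 2, 4, 5, 7}, leaving only 6.
Row 5, column 3: row 5 has {1, 4, 5, 7} and column 3 has {1, 2, 4, 5, 6, 7}, leaving only 3.
Row 6, column 2: row 6 has {1, 3, 5, 6} and column 2 has {1, 3, 4, 5, 7}, leaving only 2.
Row 5, column 2: row 5 has {1, 3, 4, 5, 7} and column 2 has {1, 2, 3, 4, 5, 7}, leaving only 6.
Row 5, column 4: row 5 has {1, 3, 4, 5, 6, 7} and column 4 has {1, 3, 4, 5}, leaving only 2.
So row 5 reads: 1 6 3 2 4 7 5.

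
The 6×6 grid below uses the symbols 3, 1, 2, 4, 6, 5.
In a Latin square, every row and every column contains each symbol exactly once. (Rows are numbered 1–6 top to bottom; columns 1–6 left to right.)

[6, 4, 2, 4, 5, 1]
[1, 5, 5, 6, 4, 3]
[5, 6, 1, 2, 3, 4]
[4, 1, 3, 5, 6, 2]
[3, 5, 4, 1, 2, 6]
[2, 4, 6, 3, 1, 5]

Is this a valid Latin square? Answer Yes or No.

Row 2 contains 5 twice (at columns 2 and 3); row 1 is also not a permutation.

No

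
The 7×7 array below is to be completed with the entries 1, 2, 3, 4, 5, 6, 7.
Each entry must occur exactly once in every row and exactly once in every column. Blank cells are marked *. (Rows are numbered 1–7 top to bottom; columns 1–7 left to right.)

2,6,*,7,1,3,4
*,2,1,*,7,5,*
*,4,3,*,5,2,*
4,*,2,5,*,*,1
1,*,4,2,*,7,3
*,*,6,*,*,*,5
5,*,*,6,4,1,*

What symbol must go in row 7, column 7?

2

Row 1, column 3: row 1 has {1, 2, 3, 4, 6, 7} and column 3 has {1, 2, 3, 4, 6}, leaving only 5.
Row 2, column 7: row 2 has {1, 2, 5, 7} and column 7 has {1, 3, 4, 5}, leaving only 6.
Row 2, column 1: row 2 has {1, 2, 5, 6, 7} and column 1 has {1, 2, 4, 5}, leaving only 3.
Row 2, column 4: row 2 has {1, 2, 3, 5, 6, 7} and column 4 has {2, 5, 6, 7}, leaving only 4.
Row 3, column 4: row 3 has {2, 3, 4, 5} and column 4 has {2, 4, 5, 6, 7}, leaving only 1.
Row 3, column 7: row 3 has {1, 2, 3, 4, 5} and column 7 has {1, 3, 4, 5, 6}, leaving only 7.
Row 7 already has {1, 4, 5, 6} and column 7 already has {1, 3, 4, 5, 6, 7}, so row 7, column 7 must be 2.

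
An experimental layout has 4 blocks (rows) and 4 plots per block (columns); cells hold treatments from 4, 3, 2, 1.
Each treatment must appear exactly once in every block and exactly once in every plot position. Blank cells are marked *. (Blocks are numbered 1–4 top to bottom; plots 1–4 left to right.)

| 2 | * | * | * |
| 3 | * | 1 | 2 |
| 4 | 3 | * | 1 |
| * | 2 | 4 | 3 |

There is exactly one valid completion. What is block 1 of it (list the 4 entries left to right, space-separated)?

2 1 3 4

Block 1, plot 3: block 1 has {2} and plot 3 has {4, 1}, leaving only 3.
Block 1, plot 4: block 1 has {3, 2} and plot 4 has {3, 2, 1}, leaving only 4.
Block 1, plot 2: block 1 has {4, 3, 2} and plot 2 has {3, 2}, leaving only 1.
So block 1 reads: 2 1 3 4.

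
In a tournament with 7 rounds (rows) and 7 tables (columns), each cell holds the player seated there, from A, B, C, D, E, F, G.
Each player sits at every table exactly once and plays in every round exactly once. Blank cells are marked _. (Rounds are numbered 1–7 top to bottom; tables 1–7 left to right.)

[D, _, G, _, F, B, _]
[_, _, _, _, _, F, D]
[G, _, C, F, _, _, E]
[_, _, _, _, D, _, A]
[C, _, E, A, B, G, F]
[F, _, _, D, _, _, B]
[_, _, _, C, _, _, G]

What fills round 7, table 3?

Round 1, table 4: round 1 has {B, D, F, G} and table 4 has {A, C, D, F}, leaving only E.
Round 1, table 7: round 1 has {B, D, E, F, G} and table 7 has {A, B, D, E, F, G}, leaving only C.
Round 1, table 2: round 1 has {B, C, D, E, F, G} and table 2 has {}, leaving only A.
Round 3, table 5: round 3 has {C, E, F, G} and table 5 has {B, D, F}, leaving only A.
Round 3, table 6: round 3 has {A, C, E, F, G} and table 6 has {B, F, G}, leaving only D.
Round 3, table 2: round 3 has {A, C, D, E, F, G} and table 2 has {A}, leaving only B.
Round 5, table 2: round 5 has {A, B, C, E, F, G} and table 2 has {A, B}, leaving only D.
Round 6, table 3: round 6 has {B, D, F} and table 3 has {C, E, G}, leaving only A.
Round 2, table 3: round 2 has {D, F} and table 3 has {A, C, E, G}, leaving only B.
Round 2, table 4: round 2 has {B, D, F} and table 4 has {A, C, D, E, F}, leaving only G.
Round 4, table 3: round 4 has {A, D} and table 3 has {A, B, C, E, G}, leaving only F.
Round 7 already has {C, G} and table 3 already has {A, B, C, E, F, G}, so round 7, table 3 must be D.

D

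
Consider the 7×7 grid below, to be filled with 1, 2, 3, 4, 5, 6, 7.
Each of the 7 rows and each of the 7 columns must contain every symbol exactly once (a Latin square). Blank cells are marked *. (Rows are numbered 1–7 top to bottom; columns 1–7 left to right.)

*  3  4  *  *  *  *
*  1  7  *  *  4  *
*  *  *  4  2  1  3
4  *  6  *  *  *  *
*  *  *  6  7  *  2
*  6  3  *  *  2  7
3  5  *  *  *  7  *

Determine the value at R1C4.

2

Row 3, column 2: row 3 has {1, 2, 3, 4} and column 2 has {1, 3, 5, 6}, leaving only 7.
Row 3, column 3: row 3 has {1, 2, 3, 4, 7} and column 3 has {3, 4, 6, 7}, leaving only 5.
Row 3, column 1: row 3 has {1, 2, 3, 4, 5, 7} and column 1 has {3, 4}, leaving only 6.
Row 4, column 2: row 4 has {4, 6} and column 2 has {1, 3, 5, 6, 7}, leaving only 2.
Row 5, column 2: row 5 has {2, 6, 7} and column 2 has {1, 2, 3, 5, 6, 7}, leaving only 4.
Row 5, column 3: row 5 has {2, 4, 6, 7} and column 3 has {3, 4, 5, 6, 7}, leaving only 1.
Row 5, column 1: row 5 has {1, 2, 4, 6, 7} and column 1 has {3, 4, 6}, leaving only 5.
Row 2, column 1: row 2 has {1, 4, 7} and column 1 has {3, 4, 5, 6}, leaving only 2.
Row 5, column 6: row 5 has {1, 2, 4, 5, 6, 7} and column 6 has {1, 2, 4, 7}, leaving only 3.
Row 4, column 6: row 4 has {2, 4, 6} and column 6 has {1, 2, 3, 4, 7}, leaving only 5.
Row 1, column 6: row 1 has {3, 4} and column 6 has {1, 2, 3, 4, 5, 7}, leaving only 6.
Row 4, column 7: row 4 has {2, 4, 5, 6} and column 7 has {2, 3, 7}, leaving only 1.
Row 1, column 7: row 1 has {3, 4, 6} and column 7 has {1, 2, 3, 7}, leaving only 5.
Row 1, column 5: row 1 has {3, 4, 5, 6} and column 5 has {2, 7}, leaving only 1.
Row 1, column 1: row 1 has {1, 3, 4, 5, 6} and column 1 has {2, 3, 4, 5, 6}, leaving only 7.
Row 1 already has {1, 3, 4, 5, 6, 7} and column 4 already has {4, 6}, so row 1, column 4 must be 2.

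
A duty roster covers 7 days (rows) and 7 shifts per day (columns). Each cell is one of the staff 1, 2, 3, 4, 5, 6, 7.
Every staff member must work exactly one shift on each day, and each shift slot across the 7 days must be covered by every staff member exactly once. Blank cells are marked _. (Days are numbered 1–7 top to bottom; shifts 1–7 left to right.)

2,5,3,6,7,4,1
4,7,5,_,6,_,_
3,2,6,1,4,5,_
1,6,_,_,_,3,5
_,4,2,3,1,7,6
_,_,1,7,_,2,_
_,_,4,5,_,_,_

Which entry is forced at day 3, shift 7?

7

Day 3 already has {1, 2, 3, 4, 5, 6} and shift 7 already has {1, 5, 6}, so day 3, shift 7 must be 7.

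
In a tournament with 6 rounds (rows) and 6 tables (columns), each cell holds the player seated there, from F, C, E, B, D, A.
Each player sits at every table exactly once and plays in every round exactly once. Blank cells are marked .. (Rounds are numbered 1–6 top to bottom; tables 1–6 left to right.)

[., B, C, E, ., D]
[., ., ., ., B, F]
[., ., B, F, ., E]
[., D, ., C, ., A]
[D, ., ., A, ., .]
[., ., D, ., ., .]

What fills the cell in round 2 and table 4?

Round 2 already has {F, B} and table 4 already has {F, C, E, A}, so round 2, table 4 must be D.

D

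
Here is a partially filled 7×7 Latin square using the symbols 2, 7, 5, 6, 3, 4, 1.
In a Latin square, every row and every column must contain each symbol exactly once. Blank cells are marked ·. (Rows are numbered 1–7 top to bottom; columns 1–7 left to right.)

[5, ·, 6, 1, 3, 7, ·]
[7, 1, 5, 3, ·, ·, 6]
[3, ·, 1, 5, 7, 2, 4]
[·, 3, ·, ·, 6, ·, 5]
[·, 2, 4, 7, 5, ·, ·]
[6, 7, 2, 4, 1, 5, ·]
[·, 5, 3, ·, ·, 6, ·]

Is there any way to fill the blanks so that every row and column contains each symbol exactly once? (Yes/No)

No

Row 1, column 2: row 1 has {7, 5, 6, 3, 1} and column 2 has {2, 7, 5, 3, 1}, so it must be 4.
Row 1, column 7: row 1 has {7, 5, 6, 3, 4, 1} and column 7 has {5, 6, 4}, so it must be 2.
Row 2, column 6: row 2 has {7, 5, 6, 3, 1} and column 6 has {2, 7, 5, 6}, so it must be 4.
Row 2, column 5: row 2 has {7, 5, 6, 3, 4, 1} and column 5 has {7, 5, 6, 3, 1}, so it must be 2.
Row 3, column 2: row 3 has {2, 7, 5, 3, 4, 1} and column 2 has {2, 7, 5, 3, 4, 1}, so it must be 6.
Row 4, column 3: row 4 has {5, 6, 3} and column 3 has {2, 5, 6, 3, 4, 1}, so it must be 7.
Row 4, column 4: row 4 has {7, 5, 6, 3} and column 4 has {7, 5, 3, 4, 1}, so it must be 2.
Now row 7, column 4: row 7 together with column 4 already contain {2, 7, 5, 6, 3, 4, 1} — every symbol — so nothing can go there. The grid has no valid completion.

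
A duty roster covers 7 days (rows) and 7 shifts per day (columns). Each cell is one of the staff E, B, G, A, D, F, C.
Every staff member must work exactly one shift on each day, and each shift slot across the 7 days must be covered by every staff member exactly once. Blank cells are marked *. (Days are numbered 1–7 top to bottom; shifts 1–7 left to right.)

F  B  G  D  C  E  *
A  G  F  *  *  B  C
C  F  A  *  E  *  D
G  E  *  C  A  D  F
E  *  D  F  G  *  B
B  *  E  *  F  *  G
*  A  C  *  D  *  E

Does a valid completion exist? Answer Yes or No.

Day 2, shift 5: day 2 together with shift 5 already contain {E, B, G, A, D, F, C} — every symbol — so nothing can go there. The grid has no valid completion.

No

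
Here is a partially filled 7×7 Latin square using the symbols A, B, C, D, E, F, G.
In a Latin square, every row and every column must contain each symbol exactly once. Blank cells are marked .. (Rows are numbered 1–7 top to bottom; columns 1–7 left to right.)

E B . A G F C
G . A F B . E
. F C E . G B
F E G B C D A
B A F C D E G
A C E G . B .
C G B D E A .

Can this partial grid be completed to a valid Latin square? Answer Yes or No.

Yes

No row or column among the givens repeats a symbol, and propagating forced cells runs into no contradiction.
One valid completion exists (for instance, E B D A G F C / G D A F B C E / D F C E A G B / F E G B C D A / B A F C D E G / A C E G F B D / C G B D E A F).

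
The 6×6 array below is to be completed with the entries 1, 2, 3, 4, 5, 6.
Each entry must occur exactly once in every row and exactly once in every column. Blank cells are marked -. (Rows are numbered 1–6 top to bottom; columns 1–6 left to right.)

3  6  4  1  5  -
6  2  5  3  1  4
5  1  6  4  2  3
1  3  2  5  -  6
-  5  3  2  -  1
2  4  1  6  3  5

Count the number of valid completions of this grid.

1

Row 1, column 6: eliminating its row and column leaves {2}.
Row 4, column 5: eliminating its row and column leaves {4}.
Row 5, column 1: eliminating its row and column leaves {4}.
Row 5, column 5: eliminating its row and column leaves {4, 6}.
Only one assignment across all blanks avoids any row or column repeat, giving 1 completion.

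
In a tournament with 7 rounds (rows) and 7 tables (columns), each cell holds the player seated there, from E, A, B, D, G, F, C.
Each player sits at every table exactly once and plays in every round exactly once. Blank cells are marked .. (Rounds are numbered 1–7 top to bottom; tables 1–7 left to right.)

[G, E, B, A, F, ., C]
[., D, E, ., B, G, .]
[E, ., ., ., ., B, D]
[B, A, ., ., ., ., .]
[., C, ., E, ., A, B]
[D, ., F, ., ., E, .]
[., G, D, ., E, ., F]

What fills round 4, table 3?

C

Round 1, table 6: round 1 has {E, A, B, G, F, C} and table 6 has {E, A, B, G}, leaving only D.
Round 2, table 7: round 2 has {E, B, D, G} and table 7 has {B, D, F, C}, leaving only A.
Round 3, table 2: round 3 has {E, B, D} and table 2 has {E, A, D, G, C}, leaving only F.
Round 5, table 1: round 5 has {E, A, B, C} and table 1 has {E, B, D, G}, leaving only F.
Round 2, table 1: round 2 has {E, A, B, D, G} and table 1 has {E, B, D, G, F}, leaving only C.
Round 2, table 4: round 2 has {E, A, B, D, G, C} and table 4 has {E, A}, leaving only F.
Round 5, table 3: round 5 has {E, A, B, F, C} and table 3 has {E, B, D, F}, leaving only G.
Round 4 already has {A, B} and table 3 already has {E, B, D, G, F}, so round 4, table 3 must be C.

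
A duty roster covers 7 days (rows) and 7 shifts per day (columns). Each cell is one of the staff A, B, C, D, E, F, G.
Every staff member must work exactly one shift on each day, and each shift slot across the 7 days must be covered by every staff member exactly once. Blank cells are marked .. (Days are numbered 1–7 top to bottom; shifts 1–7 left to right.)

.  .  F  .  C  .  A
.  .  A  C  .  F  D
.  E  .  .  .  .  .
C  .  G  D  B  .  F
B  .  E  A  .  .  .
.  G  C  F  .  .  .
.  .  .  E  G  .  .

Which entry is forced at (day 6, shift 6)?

B

Day 2, shift 2: day 2 has {A, C, D, F} and shift 2 has {E, G}, leaving only B.
Day 1, shift 2: day 1 has {A, C, F} and shift 2 has {B, E, G}, leaving only D.
Day 2, shift 5: day 2 has {A, B, C, D, F} and shift 5 has {B, C, G}, leaving only E.
Day 2, shift 1: day 2 has {A, B, C, D, E, F} and shift 1 has {B, C}, leaving only G.
Day 1, shift 1: day 1 has {A, C, D, F} and shift 1 has {B, C, G}, leaving only E.
Day 4, shift 2: day 4 has {B, C, D, F, G} and shift 2 has {B, D, E, G}, leaving only A.
Day 4, shift 6: day 4 has {A, B, C, D, F, G} and shift 6 has {F}, leaving only E.
Day 6, shift 6 is narrowed to {A, B, D}.
If it were A, then day 6, shift 5 would be left with no valid symbol.
If it were D, then day 6, shift 5 would be left with no valid symbol.
So day 6, shift 6 must be B.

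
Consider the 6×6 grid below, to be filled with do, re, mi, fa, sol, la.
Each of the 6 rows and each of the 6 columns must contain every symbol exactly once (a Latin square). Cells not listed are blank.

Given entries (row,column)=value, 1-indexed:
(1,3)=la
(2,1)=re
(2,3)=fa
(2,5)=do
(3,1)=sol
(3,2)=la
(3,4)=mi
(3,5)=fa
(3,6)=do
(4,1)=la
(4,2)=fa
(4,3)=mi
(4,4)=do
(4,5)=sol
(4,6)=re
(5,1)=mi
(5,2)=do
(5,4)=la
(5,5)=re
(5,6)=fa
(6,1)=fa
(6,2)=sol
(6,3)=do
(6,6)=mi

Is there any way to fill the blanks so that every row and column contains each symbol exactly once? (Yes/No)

Yes

No row or column among the givens repeats a symbol, and propagating forced cells runs into no contradiction.
One valid completion exists (for instance, do re la fa mi sol / re mi fa sol do la / sol la re mi fa do / la fa mi do sol re / mi do sol la re fa / fa sol do re la mi).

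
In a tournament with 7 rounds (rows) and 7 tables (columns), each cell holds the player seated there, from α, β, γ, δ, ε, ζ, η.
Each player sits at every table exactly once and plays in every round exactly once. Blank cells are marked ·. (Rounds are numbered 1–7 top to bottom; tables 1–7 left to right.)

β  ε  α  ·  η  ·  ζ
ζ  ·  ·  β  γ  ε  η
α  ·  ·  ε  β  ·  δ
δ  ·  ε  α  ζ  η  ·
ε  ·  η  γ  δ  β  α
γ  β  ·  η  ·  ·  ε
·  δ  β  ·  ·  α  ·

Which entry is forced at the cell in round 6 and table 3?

Round 1, table 4: round 1 has {α, β, ε, ζ, η} and table 4 has {α, β, γ, ε, η}, leaving only δ.
Round 1, table 6: round 1 has {α, β, δ, ε, ζ, η} and table 6 has {α, β, ε, η}, leaving only γ.
Round 2, table 2: round 2 has {β, γ, ε, ζ, η} and table 2 has {β, δ, ε}, leaving only α.
Round 2, table 3: round 2 has {α, β, γ, ε, ζ, η} and table 3 has {α, β, ε, η}, leaving only δ.
Round 6 already has {β, γ, ε, η} and table 3 already has {α, β, δ, ε, η}, so round 6, table 3 must be ζ.

ζ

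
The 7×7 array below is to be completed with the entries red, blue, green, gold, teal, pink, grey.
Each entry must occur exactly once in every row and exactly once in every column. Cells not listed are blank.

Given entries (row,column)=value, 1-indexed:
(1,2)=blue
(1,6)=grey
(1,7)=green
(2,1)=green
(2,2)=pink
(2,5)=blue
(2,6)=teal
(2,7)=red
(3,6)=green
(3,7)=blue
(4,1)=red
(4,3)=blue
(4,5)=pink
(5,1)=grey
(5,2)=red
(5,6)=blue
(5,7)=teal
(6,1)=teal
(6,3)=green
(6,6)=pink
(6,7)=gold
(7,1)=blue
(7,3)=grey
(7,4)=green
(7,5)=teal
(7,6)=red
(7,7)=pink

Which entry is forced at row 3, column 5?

Row 2, column 3: row 2 has {red, blue, green, teal, pink} and column 3 has {blue, green, grey}, leaving only gold.
Row 2, column 4: row 2 has {red, blue, green, gold, teal, pink} and column 4 has {green}, leaving only grey.
Row 4, column 6: row 4 has {red, blue, pink} and column 6 has {red, blue, green, teal, pink, grey}, leaving only gold.
Row 4, column 4: row 4 has {red, blue, gold, pink} and column 4 has {green, grey}, leaving only teal.
Row 4, column 7: row 4 has {red, blue, gold, teal, pink} and column 7 has {red, blue, green, gold, teal, pink}, leaving only grey.
Row 4, column 2: row 4 has {red, blue, gold, teal, pink, grey} and column 2 has {red, blue, pink}, leaving only green.
Row 5, column 3: row 5 has {red, blue, teal, grey} and column 3 has {blue, green, gold, grey}, leaving only pink.
Row 5, column 4: row 5 has {red, blue, teal, pink, grey} and column 4 has {green, teal, grey}, leaving only gold.
Row 5, column 5: row 5 has {red, blue, gold, teal, pink, grey} and column 5 has {blue, teal, pink}, leaving only green.
Row 6, column 2: row 6 has {green, gold, teal, pink} and column 2 has {red, blue, green, pink}, leaving only grey.
Row 6, column 5: row 6 has {green, gold, teal, pink, grey} and column 5 has {blue, green, teal, pink}, leaving only red.
Row 1, column 5: row 1 has {blue, green, grey} and column 5 has {red, blue, green, teal, pink}, leaving only gold.
Row 3 already has {blue, green} and column 5 already has {red, blue, green, gold, teal, pink}, so row 3, column 5 must be grey.

grey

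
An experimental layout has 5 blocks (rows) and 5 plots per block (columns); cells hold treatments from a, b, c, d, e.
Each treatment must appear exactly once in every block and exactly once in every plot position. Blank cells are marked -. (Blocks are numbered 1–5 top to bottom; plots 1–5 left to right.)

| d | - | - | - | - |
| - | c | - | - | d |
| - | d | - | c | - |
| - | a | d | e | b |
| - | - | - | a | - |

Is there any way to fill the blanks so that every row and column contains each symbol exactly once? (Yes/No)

Block 1, plot 4: block 1 has {d} and plot 4 has {a, c, e}, so it must be b.
Now block 2, plot 4: block 2 together with plot 4 already contain {a, b, c, d, e} — every symbol — so nothing can go there. The grid has no valid completion.

No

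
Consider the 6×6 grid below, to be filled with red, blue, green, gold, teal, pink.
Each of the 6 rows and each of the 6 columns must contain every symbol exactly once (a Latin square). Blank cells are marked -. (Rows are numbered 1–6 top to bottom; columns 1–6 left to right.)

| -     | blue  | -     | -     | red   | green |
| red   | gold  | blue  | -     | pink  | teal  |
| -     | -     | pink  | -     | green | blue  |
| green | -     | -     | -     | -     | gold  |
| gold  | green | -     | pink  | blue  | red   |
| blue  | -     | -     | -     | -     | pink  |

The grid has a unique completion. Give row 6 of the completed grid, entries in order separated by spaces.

blue teal green red gold pink

Row 2, column 4: row 2 has {red, blue, gold, teal, pink} and column 4 has {pink}, leaving only green.
Row 3, column 1: row 3 has {blue, green, pink} and column 1 has {red, blue, green, gold}, leaving only teal.
Row 1, column 1: row 1 has {red, blue, green} and column 1 has {red, blue, green, gold, teal}, leaving only pink.
Row 3, column 2: row 3 has {blue, green, teal, pink} and column 2 has {blue, green, gold}, leaving only red.
Row 6, column 2: row 6 has {blue, pink} and column 2 has {red, blue, green, gold}, leaving only teal.
Row 6, column 5: row 6 has {blue, teal, pink} and column 5 has {red, blue, green, pink}, leaving only gold.
Row 6, column 4: row 6 has {blue, gold, teal, pink} and column 4 has {green, pink}, leaving only red.
Row 6, column 3: row 6 has {red, blue, gold, teal, pink} and column 3 has {blue, pink}, leaving only green.
So row 6 reads: blue teal green red gold pink.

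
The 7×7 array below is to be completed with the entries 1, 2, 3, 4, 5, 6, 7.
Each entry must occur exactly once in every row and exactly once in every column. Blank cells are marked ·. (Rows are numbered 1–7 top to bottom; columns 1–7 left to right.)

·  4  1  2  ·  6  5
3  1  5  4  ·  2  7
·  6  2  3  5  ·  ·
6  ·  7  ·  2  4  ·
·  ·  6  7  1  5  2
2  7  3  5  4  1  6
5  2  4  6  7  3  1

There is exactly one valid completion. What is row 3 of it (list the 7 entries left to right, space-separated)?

Row 3, column 6: row 3 has {2, 3, 5, 6} and column 6 has {1, 2, 3, 4, 5, 6}, leaving only 7.
Row 3, column 7: row 3 has {2, 3, 5, 6, 7} and column 7 has {1, 2, 5, 6, 7}, leaving only 4.
Row 3, column 1: row 3 has {2, 3, 4, 5, 6, 7} and column 1 has {2, 3, 5, 6}, leaving only 1.
So row 3 reads: 1 6 2 3 5 7 4.

1 6 2 3 5 7 4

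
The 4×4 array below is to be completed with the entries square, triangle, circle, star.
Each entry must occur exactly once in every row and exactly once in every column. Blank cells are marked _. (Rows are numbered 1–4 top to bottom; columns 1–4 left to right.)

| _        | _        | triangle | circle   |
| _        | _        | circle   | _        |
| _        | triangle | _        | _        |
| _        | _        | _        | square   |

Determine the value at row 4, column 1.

triangle

Row 3, column 4: row 3 has {triangle} and column 4 has {square, circle}, leaving only star.
Row 2, column 4: row 2 has {circle} and column 4 has {square, circle, star}, leaving only triangle.
Row 3, column 3: row 3 has {triangle, star} and column 3 has {triangle, circle}, leaving only square.
Row 3, column 1: row 3 has {square, triangle, star} and column 1 has {}, leaving only circle.
Row 4, column 3: row 4 has {square} and column 3 has {square, triangle, circle}, leaving only star.
Row 4 already has {square, star} and column 1 already has {circle}, so row 4, column 1 must be triangle.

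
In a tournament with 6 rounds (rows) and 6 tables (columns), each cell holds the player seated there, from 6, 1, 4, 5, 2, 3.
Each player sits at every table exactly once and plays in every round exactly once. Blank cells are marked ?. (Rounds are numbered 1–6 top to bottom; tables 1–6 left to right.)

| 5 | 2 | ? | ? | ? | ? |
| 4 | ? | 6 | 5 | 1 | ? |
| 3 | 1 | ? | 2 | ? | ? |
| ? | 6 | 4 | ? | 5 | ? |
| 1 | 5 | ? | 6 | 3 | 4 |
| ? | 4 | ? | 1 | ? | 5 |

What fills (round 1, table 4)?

Round 2, table 2: round 2 has {6, 1, 4, 5} and table 2 has {6, 1, 4, 5, 2}, leaving only 3.
Round 2, table 6: round 2 has {6, 1, 4, 5, 3} and table 6 has {4, 5}, leaving only 2.
Round 3, table 3: round 3 has {1, 2, 3} and table 3 has {6, 4}, leaving only 5.
Round 3, table 6: round 3 has {1, 5, 2, 3} and table 6 has {4, 5, 2}, leaving only 6.
Round 3, table 5: round 3 has {6, 1, 5, 2, 3} and table 5 has {1, 5, 3}, leaving only 4.
Round 1, table 5: round 1 has {5, 2} and table 5 has {1, 4, 5, 3}, leaving only 6.
Round 4, table 1: round 4 has {6, 4, 5} and table 1 has {1, 4, 5, 3}, leaving only 2.
Round 4, table 4: round 4 has {6, 4, 5, 2} and table 4 has {6, 1, 5, 2}, leaving only 3.
Round 1 already has {6, 5, 2} and table 4 already has {6, 1, 5, 2, 3}, so round 1, table 4 must be 4.

4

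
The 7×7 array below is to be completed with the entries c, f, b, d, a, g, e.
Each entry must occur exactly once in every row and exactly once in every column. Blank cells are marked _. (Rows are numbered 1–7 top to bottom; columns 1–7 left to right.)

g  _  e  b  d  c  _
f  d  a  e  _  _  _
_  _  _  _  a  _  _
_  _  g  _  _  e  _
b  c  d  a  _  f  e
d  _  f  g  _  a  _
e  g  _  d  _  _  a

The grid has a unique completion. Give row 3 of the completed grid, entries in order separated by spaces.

c e b f a d g

Row 3, column 1: row 3 has {a} and column 1 has {f, b, d, g, e}, leaving only c.
Row 3, column 3: row 3 has {c, a} and column 3 has {f, d, a, g, e}, leaving only b.
Row 3, column 4: row 3 has {c, b, a} and column 4 has {b, d, a, g, e}, leaving only f.
Row 3, column 2: row 3 has {c, f, b, a} and column 2 has {c, d, g}, leaving only e.
Row 1, column 7: row 1 has {c, b, d, g, e} and column 7 has {a, e}, leaving only f.
Row 1, column 2: row 1 has {c, f, b, d, g, e} and column 2 has {c, d, g, e}, leaving only a.
Row 4, column 1: row 4 has {g, e} and column 1 has {c, f, b, d, g, e}, leaving only a.
Row 4, column 4: row 4 has {a, g, e} and column 4 has {f, b, d, a, g, e}, leaving only c.
Row 5, column 5: row 5 has {c, f, b, d, a, e} and column 5 has {d, a}, leaving only g.
Row 6, column 2: row 6 has {f, d, a, g} and column 2 has {c, d, a, g, e}, leaving only b.
Row 4, column 2: row 4 has {c, a, g, e} and column 2 has {c, b, d, a, g, e}, leaving only f.
Row 4, column 5: row 4 has {c, f, a, g, e} and column 5 has {d, a, g}, leaving only b.
Row 2, column 5: row 2 has {f, d, a, e} and column 5 has {b, d, a, g}, leaving only c.
Row 4, column 7: row 4 has {c, f, b, a, g, e} and column 7 has {f, a, e}, leaving only d.
Row 3, column 7: row 3 has {c, f, b, a, e} and column 7 has {f, d, a, e}, leaving only g.
Row 3, column 6: row 3 has {c, f, b, a, g, e} and column 6 has {c, f, a, e}, leaving only d.
So row 3 reads: c e b f a d g.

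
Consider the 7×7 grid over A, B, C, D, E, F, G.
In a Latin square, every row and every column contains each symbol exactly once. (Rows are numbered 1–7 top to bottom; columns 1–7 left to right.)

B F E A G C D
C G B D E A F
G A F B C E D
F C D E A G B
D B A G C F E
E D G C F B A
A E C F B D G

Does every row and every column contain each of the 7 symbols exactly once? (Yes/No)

No

Every row is a permutation, but column 5 contains C twice (at rows 3 and 5).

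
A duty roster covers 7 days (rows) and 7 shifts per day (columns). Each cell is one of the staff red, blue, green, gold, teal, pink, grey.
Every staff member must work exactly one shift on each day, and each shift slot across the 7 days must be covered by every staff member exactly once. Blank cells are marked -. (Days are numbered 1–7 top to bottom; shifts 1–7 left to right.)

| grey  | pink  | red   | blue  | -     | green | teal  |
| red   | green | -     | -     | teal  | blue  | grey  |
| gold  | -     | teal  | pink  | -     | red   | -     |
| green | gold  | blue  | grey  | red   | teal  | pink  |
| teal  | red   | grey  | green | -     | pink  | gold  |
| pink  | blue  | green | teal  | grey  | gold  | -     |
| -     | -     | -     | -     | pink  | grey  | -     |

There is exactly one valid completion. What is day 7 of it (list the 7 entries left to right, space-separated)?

Day 7, shift 1: day 7 has {pink, grey} and shift 1 has {red, green, gold, teal, pink, grey}, leaving only blue.
Day 7, shift 2: day 7 has {blue, pink, grey} and shift 2 has {red, blue, green, gold, pink}, leaving only teal.
Day 7, shift 3: day 7 has {blue, teal, pink, grey} and shift 3 has {red, blue, green, teal, grey}, leaving only gold.
Day 7, shift 4: day 7 has {blue, gold, teal, pink, grey} and shift 4 has {blue, green, teal, pink, grey}, leaving only red.
Day 7, shift 7: day 7 has {red, blue, gold, teal, pink, grey} and shift 7 has {gold, teal, pink, grey}, leaving only green.
So day 7 reads: blue teal gold red pink grey green.

blue teal gold red pink grey green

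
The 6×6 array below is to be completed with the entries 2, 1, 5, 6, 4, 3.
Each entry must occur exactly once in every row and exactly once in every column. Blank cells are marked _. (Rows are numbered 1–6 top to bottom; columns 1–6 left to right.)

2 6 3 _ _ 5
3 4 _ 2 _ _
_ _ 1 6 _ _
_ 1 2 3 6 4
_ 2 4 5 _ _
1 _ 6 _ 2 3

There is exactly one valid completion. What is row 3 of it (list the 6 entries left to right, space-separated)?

4 3 1 6 5 2

Row 3, column 6: row 3 has {1, 6} and column 6 has {5, 4, 3}, leaving only 2.
Row 2, column 3: row 2 has {2, 4, 3} and column 3 has {2, 1, 6, 4, 3}, leaving only 5.
Row 2, column 5: row 2 has {2, 5, 4, 3} and column 5 has {2, 6}, leaving only 1.
Row 1, column 5: row 1 has {2, 5, 6, 3} and column 5 has {2, 1, 6}, leaving only 4.
Row 1, column 4: row 1 has {2, 5, 6, 4, 3} and column 4 has {2, 5, 6, 3}, leaving only 1.
Row 2, column 6: row 2 has {2, 1, 5, 4, 3} and column 6 has {2, 5, 4, 3}, leaving only 6.
Row 4, column 1: row 4 has {2, 1, 6, 4, 3} and column 1 has {2, 1, 3}, leaving only 5.
Row 3, column 1: row 3 has {2, 1, 6} and column 1 has {2, 1, 5, 3}, leaving only 4.
Row 5, column 1: row 5 has {2, 5, 4} and column 1 has {2, 1, 5, 4, 3}, leaving only 6.
Row 5, column 5: row 5 has {2, 5, 6, 4} and column 5 has {2, 1, 6, 4}, leaving only 3.
Row 3, column 5: row 3 has {2, 1, 6, 4} and column 5 has {2, 1, 6, 4, 3}, leaving only 5.
Row 3, column 2: row 3 has {2, 1, 5, 6, 4} and column 2 has {2, 1, 6, 4}, leaving only 3.
So row 3 reads: 4 3 1 6 5 2.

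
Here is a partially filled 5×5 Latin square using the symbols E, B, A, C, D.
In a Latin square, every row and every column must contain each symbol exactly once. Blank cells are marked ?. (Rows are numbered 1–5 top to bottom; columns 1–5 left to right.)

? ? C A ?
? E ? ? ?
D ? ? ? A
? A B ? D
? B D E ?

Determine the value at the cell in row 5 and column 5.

C

Row 5 already has {E, B, D} and column 5 already has {A, D}, so row 5, column 5 must be C.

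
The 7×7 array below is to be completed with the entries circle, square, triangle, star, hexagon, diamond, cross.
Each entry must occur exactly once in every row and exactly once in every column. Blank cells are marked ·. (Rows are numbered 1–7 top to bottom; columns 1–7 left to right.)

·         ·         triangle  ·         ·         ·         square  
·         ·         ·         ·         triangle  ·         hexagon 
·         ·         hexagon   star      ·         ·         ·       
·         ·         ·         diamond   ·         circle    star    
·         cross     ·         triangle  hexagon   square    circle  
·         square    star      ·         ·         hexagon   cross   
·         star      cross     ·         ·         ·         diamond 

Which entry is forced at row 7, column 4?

Row 3, column 7: row 3 has {star, hexagon} and column 7 has {circle, square, star, hexagon, diamond, cross}, leaving only triangle.
Row 4, column 3: row 4 has {circle, star, diamond} and column 3 has {triangle, star, hexagon, cross}, leaving only square.
Row 4, column 5: row 4 has {circle, square, star, diamond} and column 5 has {triangle, hexagon}, leaving only cross.
Row 5, column 3: row 5 has {circle, square, triangle, hexagon, cross} and column 3 has {square, triangle, star, hexagon, cross}, leaving only diamond.
Row 2, column 3: row 2 has {triangle, hexagon} and column 3 has {square, triangle, star, hexagon, diamond, cross}, leaving only circle.
Row 2, column 2: row 2 has {circle, triangle, hexagon} and column 2 has {square, star, cross}, leaving only diamond.
Row 3, column 2: row 3 has {triangle, star, hexagon} and column 2 has {square, star, diamond, cross}, leaving only circle.
Row 1, column 2: row 1 has {square, triangle} and column 2 has {circle, square, star, diamond, cross}, leaving only hexagon.
Row 4, column 2: row 4 has {circle, square, star, diamond, cross} and column 2 has {circle, square, star, hexagon, diamond, cross}, leaving only triangle.
Row 4, column 1: row 4 has {circle, square, triangle, star, diamond, cross} and column 1 has {}, leaving only hexagon.
Row 5, column 1: row 5 has {circle, square, triangle, hexagon, diamond, cross} and column 1 has {hexagon}, leaving only star.
Row 6, column 4: row 6 has {square, star, hexagon, cross} and column 4 has {triangle, star, diamond}, leaving only circle.
Row 1, column 4: row 1 has {square, triangle, hexagon} and column 4 has {circle, triangle, star, diamond}, leaving only cross.
Row 2, column 4: row 2 has {circle, triangle, hexagon, diamond} and column 4 has {circle, triangle, star, diamond, cross}, leaving only square.
Row 7 already has {star, diamond, cross} and column 4 already has {circle, square, triangle, star, diamond, cross}, so row 7, column 4 must be hexagon.

hexagon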